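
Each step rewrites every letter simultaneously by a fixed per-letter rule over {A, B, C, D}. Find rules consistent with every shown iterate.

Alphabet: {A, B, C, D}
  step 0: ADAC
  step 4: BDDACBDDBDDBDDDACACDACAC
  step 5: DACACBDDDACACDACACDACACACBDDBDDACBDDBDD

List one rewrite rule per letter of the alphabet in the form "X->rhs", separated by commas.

A->B, B->D, C->DD, D->AC

  step 4 ⇒ step 5: BDDACBDDBDDBDDDACACDACAC ⇒ D·AC·AC·B·DD·D·AC·AC·D·AC·AC·D·AC·AC·AC·B·DD·B·DD·AC·B·DD·B·DD
    A ↦ B
    B ↦ D
    C ↦ DD
    D ↦ AC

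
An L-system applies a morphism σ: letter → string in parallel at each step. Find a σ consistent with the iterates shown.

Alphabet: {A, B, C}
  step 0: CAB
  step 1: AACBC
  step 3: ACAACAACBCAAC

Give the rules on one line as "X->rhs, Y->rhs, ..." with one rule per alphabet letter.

A->AC, B->BC, C->A

  step 0 ⇒ step 1: CAB ⇒ A·AC·BC
    A ↦ AC
    B ↦ BC
    C ↦ A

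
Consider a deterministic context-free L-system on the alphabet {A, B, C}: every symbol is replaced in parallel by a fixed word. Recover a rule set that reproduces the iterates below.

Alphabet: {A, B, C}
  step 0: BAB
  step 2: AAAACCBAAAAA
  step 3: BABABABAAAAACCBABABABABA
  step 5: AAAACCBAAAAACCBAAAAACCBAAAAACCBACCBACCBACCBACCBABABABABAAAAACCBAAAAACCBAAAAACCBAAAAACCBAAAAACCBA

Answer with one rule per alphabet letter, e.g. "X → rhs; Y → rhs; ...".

A->BA, B->CC, C->AA

  step 2 ⇒ step 3: AAAACCBAAAAA ⇒ BA·BA·BA·BA·AA·AA·CC·BA·BA·BA·BA·BA
    A ↦ BA
    B ↦ CC
    C ↦ AA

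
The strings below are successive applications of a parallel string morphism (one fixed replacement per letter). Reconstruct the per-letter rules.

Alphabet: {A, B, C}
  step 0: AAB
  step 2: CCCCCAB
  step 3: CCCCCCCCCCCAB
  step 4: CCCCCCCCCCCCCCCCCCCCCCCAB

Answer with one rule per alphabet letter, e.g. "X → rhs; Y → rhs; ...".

  step 3 ⇒ step 4: CCCCCCCCCCCAB ⇒ CC·CC·CC·CC·CC·CC·CC·CC·CC·CC·CC·C·AB
    A ↦ C
    B ↦ AB
    C ↦ CC

A->C, B->AB, C->CC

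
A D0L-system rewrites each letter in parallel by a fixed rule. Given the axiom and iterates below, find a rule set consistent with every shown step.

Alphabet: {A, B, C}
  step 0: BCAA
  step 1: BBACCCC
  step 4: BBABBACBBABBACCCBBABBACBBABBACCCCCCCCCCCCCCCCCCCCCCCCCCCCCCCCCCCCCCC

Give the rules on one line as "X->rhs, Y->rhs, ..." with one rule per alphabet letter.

  step 0 ⇒ step 1: BCAA ⇒ BBA·CC·C·C
    A ↦ C
    B ↦ BBA
    C ↦ CC

A->C, B->BBA, C->CC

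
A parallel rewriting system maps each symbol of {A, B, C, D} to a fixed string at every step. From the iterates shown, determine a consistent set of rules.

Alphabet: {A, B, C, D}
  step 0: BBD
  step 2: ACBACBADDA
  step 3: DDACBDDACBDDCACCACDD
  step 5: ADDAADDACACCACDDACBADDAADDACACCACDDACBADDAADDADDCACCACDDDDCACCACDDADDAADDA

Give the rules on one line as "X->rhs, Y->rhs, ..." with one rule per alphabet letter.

A->DD, B->CB, C->A, D->CAC

  step 2 ⇒ step 3: ACBACBADDA ⇒ DD·A·CB·DD·A·CB·DD·CAC·CAC·DD
    A ↦ DD
    B ↦ CB
    C ↦ A
    D ↦ CAC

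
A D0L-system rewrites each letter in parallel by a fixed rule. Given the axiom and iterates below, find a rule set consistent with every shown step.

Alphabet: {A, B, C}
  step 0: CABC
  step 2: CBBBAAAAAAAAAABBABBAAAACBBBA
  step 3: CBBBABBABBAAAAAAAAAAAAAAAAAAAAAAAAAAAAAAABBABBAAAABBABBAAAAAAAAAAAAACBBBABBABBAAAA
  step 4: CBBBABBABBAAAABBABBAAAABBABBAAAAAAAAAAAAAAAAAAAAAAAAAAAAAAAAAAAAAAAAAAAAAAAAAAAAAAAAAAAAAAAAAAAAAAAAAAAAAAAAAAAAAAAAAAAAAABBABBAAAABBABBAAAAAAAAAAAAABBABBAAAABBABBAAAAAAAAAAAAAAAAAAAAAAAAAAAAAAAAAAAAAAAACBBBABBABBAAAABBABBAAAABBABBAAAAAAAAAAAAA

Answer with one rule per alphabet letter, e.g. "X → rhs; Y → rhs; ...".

A->AAA, B->BBA, C->CB

  step 3 ⇒ step 4: CBBBABBABBAAAAAAAAAAAAAAAAAAAAAAAAAAAAAAABBABBAAAABBABBAAAAAAAAAAAAACBBBABBABBAAAA ⇒ CB·BBA·BBA·BBA·AAA·BBA·BBA·AAA·BBA·BBA·AAA·AAA·AAA·AAA·AAA·AAA·AAA·AAA·AAA·AAA·AAA·AAA·AAA·AAA·AAA·AAA·AAA·AAA·AAA·AAA·AAA·AAA·AAA·AAA·AAA·AAA·AAA·AAA·AAA·AAA·AAA·BBA·BBA·AAA·BBA·BBA·AAA·AAA·AAA·AAA·BBA·BBA·AAA·BBA·BBA·AAA·AAA·AAA·AAA·AAA·AAA·AAA·AAA·AAA·AAA·AAA·AAA·AAA·CB·BBA·BBA·BBA·AAA·BBA·BBA·AAA·BBA·BBA·AAA·AAA·AAA·AAA
    A ↦ AAA
    B ↦ BBA
    C ↦ CB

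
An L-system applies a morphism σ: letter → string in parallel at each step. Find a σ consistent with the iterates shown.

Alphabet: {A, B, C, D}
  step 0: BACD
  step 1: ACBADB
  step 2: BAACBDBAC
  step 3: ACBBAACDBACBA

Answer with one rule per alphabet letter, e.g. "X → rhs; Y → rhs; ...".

A->B, B->AC, C->A, D->DB

  step 2 ⇒ step 3: BAACBDBAC ⇒ AC·B·B·A·AC·DB·AC·B·A
    A ↦ B
    B ↦ AC
    C ↦ A
    D ↦ DB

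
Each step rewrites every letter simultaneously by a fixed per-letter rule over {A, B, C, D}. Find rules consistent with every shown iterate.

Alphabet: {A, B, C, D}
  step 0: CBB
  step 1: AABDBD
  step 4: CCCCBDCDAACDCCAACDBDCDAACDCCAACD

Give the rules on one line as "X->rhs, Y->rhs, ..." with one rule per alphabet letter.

  step 0 ⇒ step 1: CBB ⇒ AA·BD·BD
    B ↦ BD
    C ↦ AA
    A ↦ C  (constrained at step 1)
    D ↦ CD  (constrained at step 1)

A->C, B->BD, C->AA, D->CD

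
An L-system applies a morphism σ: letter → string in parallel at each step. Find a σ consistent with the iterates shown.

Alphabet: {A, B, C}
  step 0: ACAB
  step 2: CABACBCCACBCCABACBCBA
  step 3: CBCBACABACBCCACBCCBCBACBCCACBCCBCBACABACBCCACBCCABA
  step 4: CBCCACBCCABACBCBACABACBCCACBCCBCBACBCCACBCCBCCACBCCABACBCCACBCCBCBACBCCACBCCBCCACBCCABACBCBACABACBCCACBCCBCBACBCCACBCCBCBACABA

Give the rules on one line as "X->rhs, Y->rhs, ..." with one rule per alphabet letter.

A->BA, B->CA, C->CBC

  step 3 ⇒ step 4: CBCBACABACBCCACBCCBCBACBCCACBCCBCBACABACBCCACBCCABA ⇒ CBC·CA·CBC·CA·BA·CBC·BA·CA·BA·CBC·CA·CBC·CBC·BA·CBC·CA·CBC·CBC·CA·CBC·CA·BA·CBC·CA·CBC·CBC·BA·CBC·CA·CBC·CBC·CA·CBC·CA·BA·CBC·BA·CA·BA·CBC·CA·CBC·CBC·BA·CBC·CA·CBC·CBC·BA·CA·BA
    A ↦ BA
    B ↦ CA
    C ↦ CBC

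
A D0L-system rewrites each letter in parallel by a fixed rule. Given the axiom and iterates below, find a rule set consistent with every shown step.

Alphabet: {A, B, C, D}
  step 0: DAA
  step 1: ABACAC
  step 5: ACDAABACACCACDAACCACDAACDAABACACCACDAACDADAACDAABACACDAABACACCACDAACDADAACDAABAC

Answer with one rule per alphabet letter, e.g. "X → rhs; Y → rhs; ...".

  step 0 ⇒ step 1: DAA ⇒ AB·AC·AC
    A ↦ AC
    D ↦ AB
    B ↦ C  (constrained at step 1)
    C ↦ DA  (constrained at step 1)

A->AC, B->C, C->DA, D->AB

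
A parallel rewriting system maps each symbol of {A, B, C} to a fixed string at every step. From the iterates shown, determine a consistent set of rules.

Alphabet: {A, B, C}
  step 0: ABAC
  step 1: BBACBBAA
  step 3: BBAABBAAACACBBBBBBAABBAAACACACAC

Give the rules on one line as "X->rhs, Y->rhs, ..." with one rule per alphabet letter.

  step 0 ⇒ step 1: ABAC ⇒ BB·AC·BB·AA
    A ↦ BB
    B ↦ AC
    C ↦ AA

A->BB, B->AC, C->AA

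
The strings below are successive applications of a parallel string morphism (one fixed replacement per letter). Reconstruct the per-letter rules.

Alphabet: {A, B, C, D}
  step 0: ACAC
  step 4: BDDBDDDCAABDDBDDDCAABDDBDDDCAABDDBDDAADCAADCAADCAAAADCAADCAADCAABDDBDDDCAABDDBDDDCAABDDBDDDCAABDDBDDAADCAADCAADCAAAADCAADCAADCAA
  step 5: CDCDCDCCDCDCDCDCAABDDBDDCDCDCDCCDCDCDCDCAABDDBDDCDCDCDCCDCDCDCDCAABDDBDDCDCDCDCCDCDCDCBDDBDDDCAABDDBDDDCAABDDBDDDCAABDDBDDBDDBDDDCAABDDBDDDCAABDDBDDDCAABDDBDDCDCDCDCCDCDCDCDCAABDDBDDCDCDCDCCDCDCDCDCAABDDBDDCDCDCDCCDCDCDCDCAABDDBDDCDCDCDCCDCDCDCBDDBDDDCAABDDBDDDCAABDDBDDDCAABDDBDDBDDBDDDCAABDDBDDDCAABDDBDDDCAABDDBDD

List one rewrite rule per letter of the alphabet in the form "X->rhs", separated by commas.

  step 4 ⇒ step 5: BDDBDDDCAABDDBDDDCAABDDBDDDCAABDDBDDAADCAADCAADCAAAADCAADCAADCAABDDBDDDCAABDDBDDDCAABDDBDDDCAABDDBDDAADCAADCAADCAAAADCAADCAADCAA ⇒ CDC·DC·DC·CDC·DC·DC·DC·AA·BDD·BDD·CDC·DC·DC·CDC·DC·DC·DC·AA·BDD·BDD·CDC·DC·DC·CDC·DC·DC·DC·AA·BDD·BDD·CDC·DC·DC·CDC·DC·DC·BDD·BDD·DC·AA·BDD·BDD·DC·AA·BDD·BDD·DC·AA·BDD·BDD·BDD·BDD·DC·AA·BDD·BDD·DC·AA·BDD·BDD·DC·AA·BDD·BDD·CDC·DC·DC·CDC·DC·DC·DC·AA·BDD·BDD·CDC·DC·DC·CDC·DC·DC·DC·AA·BDD·BDD·CDC·DC·DC·CDC·DC·DC·DC·AA·BDD·BDD·CDC·DC·DC·CDC·DC·DC·BDD·BDD·DC·AA·BDD·BDD·DC·AA·BDD·BDD·DC·AA·BDD·BDD·BDD·BDD·DC·AA·BDD·BDD·DC·AA·BDD·BDD·DC·AA·BDD·BDD
    A ↦ BDD
    B ↦ CDC
    C ↦ AA
    D ↦ DC

A->BDD, B->CDC, C->AA, D->DC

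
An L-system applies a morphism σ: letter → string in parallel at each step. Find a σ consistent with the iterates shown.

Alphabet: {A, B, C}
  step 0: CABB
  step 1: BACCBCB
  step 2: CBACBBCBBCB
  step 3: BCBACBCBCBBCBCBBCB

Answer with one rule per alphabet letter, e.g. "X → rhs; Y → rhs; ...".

A->AC, B->CB, C->B

  step 2 ⇒ step 3: CBACBBCBBCB ⇒ B·CB·AC·B·CB·CB·B·CB·CB·B·CB
    A ↦ AC
    B ↦ CB
    C ↦ B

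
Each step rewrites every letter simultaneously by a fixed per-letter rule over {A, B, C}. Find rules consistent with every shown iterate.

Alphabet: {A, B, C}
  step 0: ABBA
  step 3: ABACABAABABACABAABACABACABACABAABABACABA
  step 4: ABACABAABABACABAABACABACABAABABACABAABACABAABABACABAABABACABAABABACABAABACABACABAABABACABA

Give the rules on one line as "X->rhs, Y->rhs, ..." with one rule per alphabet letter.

  step 3 ⇒ step 4: ABACABAABABACABAABACABACABACABAABABACABA ⇒ ABA·C·ABA·AB·ABA·C·ABA·ABA·C·ABA·C·ABA·AB·ABA·C·ABA·ABA·C·ABA·AB·ABA·C·ABA·AB·ABA·C·ABA·AB·ABA·C·ABA·ABA·C·ABA·C·ABA·AB·ABA·C·ABA
    A ↦ ABA
    B ↦ C
    C ↦ AB

A->ABA, B->C, C->AB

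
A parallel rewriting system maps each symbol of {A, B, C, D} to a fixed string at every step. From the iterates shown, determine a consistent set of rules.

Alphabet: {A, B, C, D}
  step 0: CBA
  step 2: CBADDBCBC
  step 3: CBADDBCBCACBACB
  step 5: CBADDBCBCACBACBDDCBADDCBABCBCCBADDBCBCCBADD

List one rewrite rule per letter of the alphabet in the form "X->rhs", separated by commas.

A->DD, B->A, C->CB, D->BC

  step 2 ⇒ step 3: CBADDBCBC ⇒ CB·A·DD·BC·BC·A·CB·A·CB
    A ↦ DD
    B ↦ A
    C ↦ CB
    D ↦ BC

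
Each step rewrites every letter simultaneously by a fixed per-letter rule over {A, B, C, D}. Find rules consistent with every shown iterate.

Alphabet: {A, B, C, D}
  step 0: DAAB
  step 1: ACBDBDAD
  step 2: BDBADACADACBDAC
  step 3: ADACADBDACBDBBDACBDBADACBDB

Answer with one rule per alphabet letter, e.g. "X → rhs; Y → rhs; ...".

A->BD, B->AD, C->B, D->AC

  step 2 ⇒ step 3: BDBADACADACBDAC ⇒ AD·AC·AD·BD·AC·BD·B·BD·AC·BD·B·AD·AC·BD·B
    A ↦ BD
    B ↦ AD
    C ↦ B
    D ↦ AC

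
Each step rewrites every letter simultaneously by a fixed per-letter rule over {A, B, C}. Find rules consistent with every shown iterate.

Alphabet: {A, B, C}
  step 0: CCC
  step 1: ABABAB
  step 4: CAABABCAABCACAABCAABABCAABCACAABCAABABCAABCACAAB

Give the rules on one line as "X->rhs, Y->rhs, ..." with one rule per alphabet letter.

A->CA, B->AB, C->AB

  step 0 ⇒ step 1: CCC ⇒ AB·AB·AB
    C ↦ AB
    A ↦ CA  (constrained at step 1)
    B ↦ AB  (constrained at step 1)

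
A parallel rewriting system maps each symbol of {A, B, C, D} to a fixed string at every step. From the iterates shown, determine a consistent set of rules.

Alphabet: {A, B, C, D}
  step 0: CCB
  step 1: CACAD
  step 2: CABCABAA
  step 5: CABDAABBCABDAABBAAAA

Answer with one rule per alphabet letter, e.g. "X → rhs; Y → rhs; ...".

A->B, B->D, C->CA, D->AA

  step 1 ⇒ step 2: CACAD ⇒ CA·B·CA·B·AA
    A ↦ B
    C ↦ CA
    D ↦ AA
  step 0 ⇒ step 1: CCB ⇒ CA·CA·D
    B ↦ D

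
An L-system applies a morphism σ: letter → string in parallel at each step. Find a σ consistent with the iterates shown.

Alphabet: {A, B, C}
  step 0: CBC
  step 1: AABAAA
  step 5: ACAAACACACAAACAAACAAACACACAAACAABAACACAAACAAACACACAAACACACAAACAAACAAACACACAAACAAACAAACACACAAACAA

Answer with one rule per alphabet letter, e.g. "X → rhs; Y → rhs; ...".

  step 0 ⇒ step 1: CBC ⇒ AA·BA·AA
    B ↦ BA
    C ↦ AA
    A ↦ AC  (constrained at step 1)

A->AC, B->BA, C->AA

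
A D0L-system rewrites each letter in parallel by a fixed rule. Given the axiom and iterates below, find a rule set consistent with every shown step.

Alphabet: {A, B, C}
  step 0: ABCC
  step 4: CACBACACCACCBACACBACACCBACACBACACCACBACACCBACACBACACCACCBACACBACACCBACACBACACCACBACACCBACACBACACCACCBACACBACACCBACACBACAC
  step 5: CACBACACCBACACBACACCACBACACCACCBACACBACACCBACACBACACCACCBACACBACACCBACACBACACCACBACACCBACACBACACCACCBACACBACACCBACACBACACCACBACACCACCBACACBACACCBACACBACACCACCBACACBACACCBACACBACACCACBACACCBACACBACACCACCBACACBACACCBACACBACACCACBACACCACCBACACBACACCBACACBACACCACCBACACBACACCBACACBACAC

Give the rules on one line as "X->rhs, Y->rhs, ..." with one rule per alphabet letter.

  step 4 ⇒ step 5: CACBACACCACCBACACBACACCBACACBACACCACBACACCBACACBACACCACCBACACBACACCBACACBACACCACBACACCBACACBACACCACCBACACBACACCBACACBACAC ⇒ CAC·BA·CAC·C·BA·CAC·BA·CAC·CAC·BA·CAC·CAC·C·BA·CAC·BA·CAC·C·BA·CAC·BA·CAC·CAC·C·BA·CAC·BA·CAC·C·BA·CAC·BA·CAC·CAC·BA·CAC·C·BA·CAC·BA·CAC·CAC·C·BA·CAC·BA·CAC·C·BA·CAC·BA·CAC·CAC·BA·CAC·CAC·C·BA·CAC·BA·CAC·C·BA·CAC·BA·CAC·CAC·C·BA·CAC·BA·CAC·C·BA·CAC·BA·CAC·CAC·BA·CAC·C·BA·CAC·BA·CAC·CAC·C·BA·CAC·BA·CAC·C·BA·CAC·BA·CAC·CAC·BA·CAC·CAC·C·BA·CAC·BA·CAC·C·BA·CAC·BA·CAC·CAC·C·BA·CAC·BA·CAC·C·BA·CAC·BA·CAC
    A ↦ BA
    B ↦ C
    C ↦ CAC

A->BA, B->C, C->CAC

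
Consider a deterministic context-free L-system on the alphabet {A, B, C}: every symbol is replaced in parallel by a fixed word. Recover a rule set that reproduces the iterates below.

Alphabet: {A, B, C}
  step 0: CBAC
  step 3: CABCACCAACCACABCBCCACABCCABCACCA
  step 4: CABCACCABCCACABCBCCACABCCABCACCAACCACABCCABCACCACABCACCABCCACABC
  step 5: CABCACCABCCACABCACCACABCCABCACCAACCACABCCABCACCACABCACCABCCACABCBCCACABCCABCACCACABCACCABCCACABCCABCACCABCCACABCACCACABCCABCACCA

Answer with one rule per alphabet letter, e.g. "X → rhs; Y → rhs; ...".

  step 4 ⇒ step 5: CABCACCABCCACABCBCCACABCCABCACCAACCACABCCABCACCACABCACCABCCACABC ⇒ CA·BC·AC·CA·BC·CA·CA·BC·AC·CA·CA·BC·CA·BC·AC·CA·AC·CA·CA·BC·CA·BC·AC·CA·CA·BC·AC·CA·BC·CA·CA·BC·BC·CA·CA·BC·CA·BC·AC·CA·CA·BC·AC·CA·BC·CA·CA·BC·CA·BC·AC·CA·BC·CA·CA·BC·AC·CA·CA·BC·CA·BC·AC·CA
    A ↦ BC
    B ↦ AC
    C ↦ CA

A->BC, B->AC, C->CA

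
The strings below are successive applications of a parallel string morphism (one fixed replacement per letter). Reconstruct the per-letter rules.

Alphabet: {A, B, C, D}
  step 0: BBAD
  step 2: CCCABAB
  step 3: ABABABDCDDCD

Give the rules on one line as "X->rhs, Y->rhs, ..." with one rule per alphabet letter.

A->DC, B->D, C->AB, D->C

  step 2 ⇒ step 3: CCCABAB ⇒ AB·AB·AB·DC·D·DC·D
    A ↦ DC
    B ↦ D
    C ↦ AB
    D ↦ C  (constrained at step 0)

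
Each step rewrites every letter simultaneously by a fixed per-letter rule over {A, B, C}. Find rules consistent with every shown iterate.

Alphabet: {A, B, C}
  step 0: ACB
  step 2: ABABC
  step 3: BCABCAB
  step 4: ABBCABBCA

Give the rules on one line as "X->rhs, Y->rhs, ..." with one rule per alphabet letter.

A->BC, B->A, C->B

  step 3 ⇒ step 4: BCABCAB ⇒ A·B·BC·A·B·BC·A
    A ↦ BC
    B ↦ A
    C ↦ B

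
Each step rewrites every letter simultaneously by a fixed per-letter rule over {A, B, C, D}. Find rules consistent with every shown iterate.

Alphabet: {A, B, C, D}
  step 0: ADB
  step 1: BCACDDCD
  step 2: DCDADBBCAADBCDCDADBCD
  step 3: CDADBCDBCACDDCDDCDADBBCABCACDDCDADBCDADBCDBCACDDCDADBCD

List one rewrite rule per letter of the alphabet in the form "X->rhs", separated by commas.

  step 2 ⇒ step 3: DCDADBBCAADBCDCDADBCD ⇒ CD·ADB·CD·BCA·CD·DCD·DCD·ADB·BCA·BCA·CD·DCD·ADB·CD·ADB·CD·BCA·CD·DCD·ADB·CD
    A ↦ BCA
    B ↦ DCD
    C ↦ ADB
    D ↦ CD

A->BCA, B->DCD, C->ADB, D->CD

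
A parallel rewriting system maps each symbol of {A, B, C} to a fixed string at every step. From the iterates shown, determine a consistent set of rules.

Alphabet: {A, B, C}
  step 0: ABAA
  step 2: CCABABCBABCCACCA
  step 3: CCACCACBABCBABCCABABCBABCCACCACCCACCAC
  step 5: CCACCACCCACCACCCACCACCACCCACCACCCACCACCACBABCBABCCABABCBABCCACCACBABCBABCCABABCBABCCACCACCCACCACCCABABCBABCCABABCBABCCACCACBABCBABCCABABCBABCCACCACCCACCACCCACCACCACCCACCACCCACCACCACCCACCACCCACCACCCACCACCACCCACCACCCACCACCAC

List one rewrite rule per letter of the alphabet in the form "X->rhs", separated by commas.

  step 2 ⇒ step 3: CCABABCBABCCACCA ⇒ CCA·CCA·C·BAB·C·BAB·CCA·BAB·C·BAB·CCA·CCA·C·CCA·CCA·C
    A ↦ C
    B ↦ BAB
    C ↦ CCA

A->C, B->BAB, C->CCA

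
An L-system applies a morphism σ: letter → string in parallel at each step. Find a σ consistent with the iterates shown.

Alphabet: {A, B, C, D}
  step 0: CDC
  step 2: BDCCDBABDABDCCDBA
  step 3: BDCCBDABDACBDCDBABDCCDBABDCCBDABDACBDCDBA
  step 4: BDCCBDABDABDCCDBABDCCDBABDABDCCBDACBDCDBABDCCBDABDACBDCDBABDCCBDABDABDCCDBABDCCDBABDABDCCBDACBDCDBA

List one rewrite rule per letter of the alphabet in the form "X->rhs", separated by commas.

A->DBA, B->BDC, C->BDA, D->C

  step 3 ⇒ step 4: BDCCBDABDACBDCDBABDCCDBABDCCBDABDACBDCDBA ⇒ BDC·C·BDA·BDA·BDC·C·DBA·BDC·C·DBA·BDA·BDC·C·BDA·C·BDC·DBA·BDC·C·BDA·BDA·C·BDC·DBA·BDC·C·BDA·BDA·BDC·C·DBA·BDC·C·DBA·BDA·BDC·C·BDA·C·BDC·DBA
    A ↦ DBA
    B ↦ BDC
    C ↦ BDA
    D ↦ C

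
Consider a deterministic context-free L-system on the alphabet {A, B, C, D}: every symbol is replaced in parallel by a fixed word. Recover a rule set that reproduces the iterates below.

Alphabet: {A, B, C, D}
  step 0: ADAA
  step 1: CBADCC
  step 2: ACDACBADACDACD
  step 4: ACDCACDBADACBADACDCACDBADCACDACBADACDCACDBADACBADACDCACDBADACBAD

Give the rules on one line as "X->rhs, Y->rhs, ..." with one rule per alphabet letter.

A->C, B->A, C->ACD, D->BAD

  step 1 ⇒ step 2: CBADCC ⇒ ACD·A·C·BAD·ACD·ACD
    A ↦ C
    B ↦ A
    C ↦ ACD
    D ↦ BAD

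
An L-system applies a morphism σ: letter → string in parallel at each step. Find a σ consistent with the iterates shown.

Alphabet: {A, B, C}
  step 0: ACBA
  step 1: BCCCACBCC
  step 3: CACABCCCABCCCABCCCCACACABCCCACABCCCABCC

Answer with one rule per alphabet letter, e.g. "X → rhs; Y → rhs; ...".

  step 0 ⇒ step 1: ACBA ⇒ BCC·CA·C·BCC
    A ↦ BCC
    B ↦ C
    C ↦ CA

A->BCC, B->C, C->CA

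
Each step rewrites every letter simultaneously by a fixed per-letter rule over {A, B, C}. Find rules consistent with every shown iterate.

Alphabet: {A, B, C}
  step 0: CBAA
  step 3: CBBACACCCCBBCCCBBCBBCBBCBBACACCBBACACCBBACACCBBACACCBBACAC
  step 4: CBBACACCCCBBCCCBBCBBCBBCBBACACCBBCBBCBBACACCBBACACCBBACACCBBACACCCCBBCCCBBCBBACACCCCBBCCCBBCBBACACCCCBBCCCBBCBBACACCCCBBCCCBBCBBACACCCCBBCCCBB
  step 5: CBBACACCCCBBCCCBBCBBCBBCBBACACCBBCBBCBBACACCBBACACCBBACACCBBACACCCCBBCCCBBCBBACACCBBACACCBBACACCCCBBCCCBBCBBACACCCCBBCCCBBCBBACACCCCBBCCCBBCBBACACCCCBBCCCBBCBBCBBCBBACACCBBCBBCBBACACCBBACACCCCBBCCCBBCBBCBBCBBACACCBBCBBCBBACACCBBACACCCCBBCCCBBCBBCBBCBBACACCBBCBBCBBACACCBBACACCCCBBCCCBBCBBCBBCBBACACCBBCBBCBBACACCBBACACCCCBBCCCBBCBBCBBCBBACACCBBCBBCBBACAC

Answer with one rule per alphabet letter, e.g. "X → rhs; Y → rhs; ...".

  step 4 ⇒ step 5: CBBACACCCCBBCCCBBCBBCBBCBBACACCBBCBBCBBACACCBBACACCBBACACCBBACACCCCBBCCCBBCBBACACCCCBBCCCBBCBBACACCCCBBCCCBBCBBACACCCCBBCCCBBCBBACACCCCBBCCCBB ⇒ CBB·AC·AC·CC·CBB·CC·CBB·CBB·CBB·CBB·AC·AC·CBB·CBB·CBB·AC·AC·CBB·AC·AC·CBB·AC·AC·CBB·AC·AC·CC·CBB·CC·CBB·CBB·AC·AC·CBB·AC·AC·CBB·AC·AC·CC·CBB·CC·CBB·CBB·AC·AC·CC·CBB·CC·CBB·CBB·AC·AC·CC·CBB·CC·CBB·CBB·AC·AC·CC·CBB·CC·CBB·CBB·CBB·CBB·AC·AC·CBB·CBB·CBB·AC·AC·CBB·AC·AC·CC·CBB·CC·CBB·CBB·CBB·CBB·AC·AC·CBB·CBB·CBB·AC·AC·CBB·AC·AC·CC·CBB·CC·CBB·CBB·CBB·CBB·AC·AC·CBB·CBB·CBB·AC·AC·CBB·AC·AC·CC·CBB·CC·CBB·CBB·CBB·CBB·AC·AC·CBB·CBB·CBB·AC·AC·CBB·AC·AC·CC·CBB·CC·CBB·CBB·CBB·CBB·AC·AC·CBB·CBB·CBB·AC·AC
    A ↦ CC
    B ↦ AC
    C ↦ CBB

A->CC, B->AC, C->CBB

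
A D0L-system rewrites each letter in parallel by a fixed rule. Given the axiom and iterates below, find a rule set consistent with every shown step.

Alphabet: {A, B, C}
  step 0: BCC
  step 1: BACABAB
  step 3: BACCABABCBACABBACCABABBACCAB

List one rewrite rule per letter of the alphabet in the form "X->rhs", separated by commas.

A->C, B->BAC, C->AB

  step 0 ⇒ step 1: BCC ⇒ BAC·AB·AB
    B ↦ BAC
    C ↦ AB
    A ↦ C  (constrained at step 1)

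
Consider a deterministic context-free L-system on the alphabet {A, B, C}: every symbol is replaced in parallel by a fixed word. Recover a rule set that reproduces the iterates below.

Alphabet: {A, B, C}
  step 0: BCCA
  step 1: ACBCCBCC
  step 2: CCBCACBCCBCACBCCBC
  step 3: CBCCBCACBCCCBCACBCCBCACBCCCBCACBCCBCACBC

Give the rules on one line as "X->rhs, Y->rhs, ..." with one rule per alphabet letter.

A->C, B->A, C->CBC

  step 2 ⇒ step 3: CCBCACBCCBCACBCCBC ⇒ CBC·CBC·A·CBC·C·CBC·A·CBC·CBC·A·CBC·C·CBC·A·CBC·CBC·A·CBC
    A ↦ C
    B ↦ A
    C ↦ CBC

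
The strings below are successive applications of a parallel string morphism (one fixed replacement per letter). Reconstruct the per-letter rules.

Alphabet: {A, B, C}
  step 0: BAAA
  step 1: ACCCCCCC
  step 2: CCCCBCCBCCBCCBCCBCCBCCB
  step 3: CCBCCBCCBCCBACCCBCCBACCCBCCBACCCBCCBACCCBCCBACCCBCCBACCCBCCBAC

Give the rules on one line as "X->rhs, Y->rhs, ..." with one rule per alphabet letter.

A->CC, B->AC, C->CCB

  step 2 ⇒ step 3: CCCCBCCBCCBCCBCCBCCBCCB ⇒ CCB·CCB·CCB·CCB·AC·CCB·CCB·AC·CCB·CCB·AC·CCB·CCB·AC·CCB·CCB·AC·CCB·CCB·AC·CCB·CCB·AC
    B ↦ AC
    C ↦ CCB
  step 0 ⇒ step 1: BAAA ⇒ AC·CC·CC·CC
    A ↦ CC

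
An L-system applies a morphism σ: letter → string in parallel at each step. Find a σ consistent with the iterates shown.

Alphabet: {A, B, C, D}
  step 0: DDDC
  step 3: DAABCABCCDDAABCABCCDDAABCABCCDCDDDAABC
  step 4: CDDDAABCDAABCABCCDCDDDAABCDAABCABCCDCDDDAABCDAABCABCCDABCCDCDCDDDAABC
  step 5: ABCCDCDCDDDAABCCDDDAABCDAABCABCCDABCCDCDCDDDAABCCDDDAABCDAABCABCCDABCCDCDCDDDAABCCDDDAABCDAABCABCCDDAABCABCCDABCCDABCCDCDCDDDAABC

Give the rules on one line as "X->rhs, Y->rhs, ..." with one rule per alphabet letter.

A->D, B->A, C->ABC, D->CD

  step 4 ⇒ step 5: CDDDAABCDAABCABCCDCDDDAABCDAABCABCCDCDDDAABCDAABCABCCDABCCDCDCDDDAABC ⇒ ABC·CD·CD·CD·D·D·A·ABC·CD·D·D·A·ABC·D·A·ABC·ABC·CD·ABC·CD·CD·CD·D·D·A·ABC·CD·D·D·A·ABC·D·A·ABC·ABC·CD·ABC·CD·CD·CD·D·D·A·ABC·CD·D·D·A·ABC·D·A·ABC·ABC·CD·D·A·ABC·ABC·CD·ABC·CD·ABC·CD·CD·CD·D·D·A·ABC
    A ↦ D
    B ↦ A
    C ↦ ABC
    D ↦ CD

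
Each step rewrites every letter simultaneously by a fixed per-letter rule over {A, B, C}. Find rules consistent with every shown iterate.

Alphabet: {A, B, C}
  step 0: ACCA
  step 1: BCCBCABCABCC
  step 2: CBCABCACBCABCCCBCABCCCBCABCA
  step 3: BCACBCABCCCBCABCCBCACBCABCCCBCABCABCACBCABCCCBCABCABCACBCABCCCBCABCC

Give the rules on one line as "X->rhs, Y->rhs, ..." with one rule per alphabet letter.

A->BCC, B->C, C->BCA

  step 2 ⇒ step 3: CBCABCACBCABCCCBCABCCCBCABCA ⇒ BCA·C·BCA·BCC·C·BCA·BCC·BCA·C·BCA·BCC·C·BCA·BCA·BCA·C·BCA·BCC·C·BCA·BCA·BCA·C·BCA·BCC·C·BCA·BCC
    A ↦ BCC
    B ↦ C
    C ↦ BCA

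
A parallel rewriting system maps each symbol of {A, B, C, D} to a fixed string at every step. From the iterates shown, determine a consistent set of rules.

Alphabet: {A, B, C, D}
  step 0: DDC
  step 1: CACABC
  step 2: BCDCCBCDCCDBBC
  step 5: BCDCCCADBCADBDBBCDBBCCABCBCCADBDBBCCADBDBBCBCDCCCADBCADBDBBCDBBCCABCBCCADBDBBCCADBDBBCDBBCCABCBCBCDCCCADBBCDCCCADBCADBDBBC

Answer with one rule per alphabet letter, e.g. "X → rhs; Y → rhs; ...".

  step 1 ⇒ step 2: CACABC ⇒ BC·DCC·BC·DCC·DB·BC
    A ↦ DCC
    B ↦ DB
    C ↦ BC
  step 0 ⇒ step 1: DDC ⇒ CA·CA·BC
    D ↦ CA

A->DCC, B->DB, C->BC, D->CA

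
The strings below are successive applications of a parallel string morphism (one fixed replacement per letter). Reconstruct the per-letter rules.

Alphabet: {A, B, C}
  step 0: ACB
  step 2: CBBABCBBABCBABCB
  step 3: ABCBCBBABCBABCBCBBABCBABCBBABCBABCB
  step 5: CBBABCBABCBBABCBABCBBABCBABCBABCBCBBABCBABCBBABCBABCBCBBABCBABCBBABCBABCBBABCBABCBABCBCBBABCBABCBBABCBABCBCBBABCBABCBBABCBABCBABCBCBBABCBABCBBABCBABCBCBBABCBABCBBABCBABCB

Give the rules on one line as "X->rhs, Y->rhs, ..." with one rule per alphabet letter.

  step 2 ⇒ step 3: CBBABCBBABCBABCB ⇒ AB·CB·CB·BAB·CB·AB·CB·CB·BAB·CB·AB·CB·BAB·CB·AB·CB
    A ↦ BAB
    B ↦ CB
    C ↦ AB

A->BAB, B->CB, C->AB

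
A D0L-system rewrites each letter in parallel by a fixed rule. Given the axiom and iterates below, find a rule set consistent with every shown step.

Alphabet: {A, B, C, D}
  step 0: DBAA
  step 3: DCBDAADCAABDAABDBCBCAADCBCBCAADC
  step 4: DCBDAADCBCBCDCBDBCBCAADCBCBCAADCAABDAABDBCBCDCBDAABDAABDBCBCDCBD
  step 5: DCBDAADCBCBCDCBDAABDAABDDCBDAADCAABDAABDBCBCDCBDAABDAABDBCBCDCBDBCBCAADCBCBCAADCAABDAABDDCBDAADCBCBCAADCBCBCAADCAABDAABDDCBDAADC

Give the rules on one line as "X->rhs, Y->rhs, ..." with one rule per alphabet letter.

A->BC, B->AA, C->BD, D->DC

  step 4 ⇒ step 5: DCBDAADCBCBCDCBDBCBCAADCBCBCAADCAABDAABDBCBCDCBDAABDAABDBCBCDCBD ⇒ DC·BD·AA·DC·BC·BC·DC·BD·AA·BD·AA·BD·DC·BD·AA·DC·AA·BD·AA·BD·BC·BC·DC·BD·AA·BD·AA·BD·BC·BC·DC·BD·BC·BC·AA·DC·BC·BC·AA·DC·AA·BD·AA·BD·DC·BD·AA·DC·BC·BC·AA·DC·BC·BC·AA·DC·AA·BD·AA·BD·DC·BD·AA·DC
    A ↦ BC
    B ↦ AA
    C ↦ BD
    D ↦ DC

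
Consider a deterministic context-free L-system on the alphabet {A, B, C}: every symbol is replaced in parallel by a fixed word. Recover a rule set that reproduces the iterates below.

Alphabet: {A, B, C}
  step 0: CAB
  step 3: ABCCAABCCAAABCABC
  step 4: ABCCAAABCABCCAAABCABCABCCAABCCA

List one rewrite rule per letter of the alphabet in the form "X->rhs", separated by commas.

  step 3 ⇒ step 4: ABCCAABCCAAABCABC ⇒ ABC·C·A·A·ABC·ABC·C·A·A·ABC·ABC·ABC·C·A·ABC·C·A
    A ↦ ABC
    B ↦ C
    C ↦ A

A->ABC, B->C, C->A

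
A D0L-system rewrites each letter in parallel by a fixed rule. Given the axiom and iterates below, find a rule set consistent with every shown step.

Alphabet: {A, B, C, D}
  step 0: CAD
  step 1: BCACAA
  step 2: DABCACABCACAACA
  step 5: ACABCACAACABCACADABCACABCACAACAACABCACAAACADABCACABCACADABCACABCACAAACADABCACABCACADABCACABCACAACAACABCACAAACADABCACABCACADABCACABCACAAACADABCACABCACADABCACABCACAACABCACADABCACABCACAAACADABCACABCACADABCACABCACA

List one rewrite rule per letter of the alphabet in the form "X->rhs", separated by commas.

A->ACA, B->DA, C->BC, D->A

  step 1 ⇒ step 2: BCACAA ⇒ DA·BC·ACA·BC·ACA·ACA
    A ↦ ACA
    B ↦ DA
    C ↦ BC
  step 0 ⇒ step 1: CAD ⇒ BC·ACA·A
    D ↦ A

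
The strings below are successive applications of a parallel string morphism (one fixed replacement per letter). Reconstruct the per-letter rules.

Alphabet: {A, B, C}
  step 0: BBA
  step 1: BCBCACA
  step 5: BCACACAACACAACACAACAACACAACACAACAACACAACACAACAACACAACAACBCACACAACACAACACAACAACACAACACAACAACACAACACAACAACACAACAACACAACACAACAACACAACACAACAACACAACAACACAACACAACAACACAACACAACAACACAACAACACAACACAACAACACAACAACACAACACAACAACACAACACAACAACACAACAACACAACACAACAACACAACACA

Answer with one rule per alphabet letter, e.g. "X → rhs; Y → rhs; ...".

  step 0 ⇒ step 1: BBA ⇒ BC·BC·ACA
    A ↦ ACA
    B ↦ BC
    C ↦ AC  (constrained at step 1)

A->ACA, B->BC, C->AC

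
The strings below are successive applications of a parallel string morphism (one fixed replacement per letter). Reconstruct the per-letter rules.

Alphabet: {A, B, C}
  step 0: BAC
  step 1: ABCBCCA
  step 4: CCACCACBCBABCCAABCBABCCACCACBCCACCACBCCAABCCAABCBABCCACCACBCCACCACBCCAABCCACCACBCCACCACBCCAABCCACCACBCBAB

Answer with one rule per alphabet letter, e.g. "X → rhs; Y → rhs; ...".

A->CB, B->AB, C->CCA

  step 0 ⇒ step 1: BAC ⇒ AB·CB·CCA
    A ↦ CB
    B ↦ AB
    C ↦ CCA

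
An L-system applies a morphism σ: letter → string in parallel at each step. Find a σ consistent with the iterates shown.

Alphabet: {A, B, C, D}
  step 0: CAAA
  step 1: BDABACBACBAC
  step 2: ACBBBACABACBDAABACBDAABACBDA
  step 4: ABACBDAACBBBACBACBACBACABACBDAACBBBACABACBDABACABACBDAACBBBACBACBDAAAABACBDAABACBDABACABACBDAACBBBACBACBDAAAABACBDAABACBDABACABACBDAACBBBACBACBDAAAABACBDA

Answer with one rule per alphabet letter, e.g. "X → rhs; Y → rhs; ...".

  step 1 ⇒ step 2: BDABACBACBAC ⇒ A·CBB·BAC·A·BAC·BDA·A·BAC·BDA·A·BAC·BDA
    A ↦ BAC
    B ↦ A
    C ↦ BDA
    D ↦ CBB

A->BAC, B->A, C->BDA, D->CBB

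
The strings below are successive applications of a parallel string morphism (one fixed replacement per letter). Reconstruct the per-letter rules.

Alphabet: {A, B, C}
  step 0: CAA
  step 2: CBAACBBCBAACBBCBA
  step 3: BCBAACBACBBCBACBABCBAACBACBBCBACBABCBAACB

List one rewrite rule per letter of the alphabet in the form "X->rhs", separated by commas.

A->ACB, B->CBA, C->B

  step 2 ⇒ step 3: CBAACBBCBAACBBCBA ⇒ B·CBA·ACB·ACB·B·CBA·CBA·B·CBA·ACB·ACB·B·CBA·CBA·B·CBA·ACB
    A ↦ ACB
    B ↦ CBA
    C ↦ B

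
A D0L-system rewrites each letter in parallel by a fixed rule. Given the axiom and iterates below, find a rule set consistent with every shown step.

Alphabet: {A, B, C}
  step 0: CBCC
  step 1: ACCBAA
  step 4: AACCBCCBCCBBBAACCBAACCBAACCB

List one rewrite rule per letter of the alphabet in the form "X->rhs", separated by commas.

A->B, B->CCB, C->A

  step 0 ⇒ step 1: CBCC ⇒ A·CCB·A·A
    B ↦ CCB
    C ↦ A
    A ↦ B  (constrained at step 1)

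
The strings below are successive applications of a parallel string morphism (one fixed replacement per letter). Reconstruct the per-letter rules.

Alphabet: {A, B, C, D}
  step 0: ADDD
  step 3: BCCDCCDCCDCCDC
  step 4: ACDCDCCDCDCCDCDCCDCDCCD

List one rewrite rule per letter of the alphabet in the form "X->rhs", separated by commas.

  step 3 ⇒ step 4: BCCDCCDCCDCCDC ⇒ A·CD·CD·C·CD·CD·C·CD·CD·C·CD·CD·C·CD
    B ↦ A
    C ↦ CD
    D ↦ C
    A ↦ BC  (constrained at step 0)

A->BC, B->A, C->CD, D->C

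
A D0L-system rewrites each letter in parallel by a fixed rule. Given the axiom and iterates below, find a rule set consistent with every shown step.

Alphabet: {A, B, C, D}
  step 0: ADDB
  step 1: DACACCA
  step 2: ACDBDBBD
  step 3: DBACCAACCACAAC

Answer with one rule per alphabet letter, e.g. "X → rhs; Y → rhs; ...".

A->D, B->CA, C->B, D->AC

  step 2 ⇒ step 3: ACDBDBBD ⇒ D·B·AC·CA·AC·CA·CA·AC
    A ↦ D
    B ↦ CA
    C ↦ B
    D ↦ AC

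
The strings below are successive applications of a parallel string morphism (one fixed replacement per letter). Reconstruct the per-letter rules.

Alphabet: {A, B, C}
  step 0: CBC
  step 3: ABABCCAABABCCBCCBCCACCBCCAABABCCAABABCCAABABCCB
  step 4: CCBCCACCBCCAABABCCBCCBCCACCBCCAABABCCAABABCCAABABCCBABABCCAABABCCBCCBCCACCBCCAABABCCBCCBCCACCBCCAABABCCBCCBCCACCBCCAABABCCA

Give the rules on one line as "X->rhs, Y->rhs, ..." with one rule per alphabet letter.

A->CCB, B->CCA, C->AB

  step 3 ⇒ step 4: ABABCCAABABCCBCCBCCACCBCCAABABCCAABABCCAABABCCB ⇒ CCB·CCA·CCB·CCA·AB·AB·CCB·CCB·CCA·CCB·CCA·AB·AB·CCA·AB·AB·CCA·AB·AB·CCB·AB·AB·CCA·AB·AB·CCB·CCB·CCA·CCB·CCA·AB·AB·CCB·CCB·CCA·CCB·CCA·AB·AB·CCB·CCB·CCA·CCB·CCA·AB·AB·CCA
    A ↦ CCB
    B ↦ CCA
    C ↦ AB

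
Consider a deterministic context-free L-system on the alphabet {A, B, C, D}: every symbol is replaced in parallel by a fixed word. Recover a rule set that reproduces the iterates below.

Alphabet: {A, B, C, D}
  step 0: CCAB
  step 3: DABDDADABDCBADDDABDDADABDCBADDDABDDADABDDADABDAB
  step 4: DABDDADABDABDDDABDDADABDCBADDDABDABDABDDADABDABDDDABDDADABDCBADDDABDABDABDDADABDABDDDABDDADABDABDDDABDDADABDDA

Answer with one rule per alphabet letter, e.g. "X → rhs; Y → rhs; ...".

A->DD, B->A, C->DCB, D->DAB

  step 3 ⇒ step 4: DABDDADABDCBADDDABDDADABDCBADDDABDDADABDDADABDAB ⇒ DAB·DD·A·DAB·DAB·DD·DAB·DD·A·DAB·DCB·A·DD·DAB·DAB·DAB·DD·A·DAB·DAB·DD·DAB·DD·A·DAB·DCB·A·DD·DAB·DAB·DAB·DD·A·DAB·DAB·DD·DAB·DD·A·DAB·DAB·DD·DAB·DD·A·DAB·DD·A
    A ↦ DD
    B ↦ A
    C ↦ DCB
    D ↦ DAB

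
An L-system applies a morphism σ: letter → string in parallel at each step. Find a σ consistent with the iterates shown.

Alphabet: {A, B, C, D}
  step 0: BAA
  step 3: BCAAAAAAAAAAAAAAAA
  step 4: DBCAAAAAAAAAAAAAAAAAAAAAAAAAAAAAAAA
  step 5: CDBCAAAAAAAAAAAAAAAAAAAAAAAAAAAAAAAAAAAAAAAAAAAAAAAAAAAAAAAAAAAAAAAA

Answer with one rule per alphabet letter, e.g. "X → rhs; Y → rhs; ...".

A->AA, B->D, C->BC, D->C

  step 4 ⇒ step 5: DBCAAAAAAAAAAAAAAAAAAAAAAAAAAAAAAAA ⇒ C·D·BC·AA·AA·AA·AA·AA·AA·AA·AA·AA·AA·AA·AA·AA·AA·AA·AA·AA·AA·AA·AA·AA·AA·AA·AA·AA·AA·AA·AA·AA·AA·AA·AA
    A ↦ AA
    B ↦ D
    C ↦ BC
    D ↦ C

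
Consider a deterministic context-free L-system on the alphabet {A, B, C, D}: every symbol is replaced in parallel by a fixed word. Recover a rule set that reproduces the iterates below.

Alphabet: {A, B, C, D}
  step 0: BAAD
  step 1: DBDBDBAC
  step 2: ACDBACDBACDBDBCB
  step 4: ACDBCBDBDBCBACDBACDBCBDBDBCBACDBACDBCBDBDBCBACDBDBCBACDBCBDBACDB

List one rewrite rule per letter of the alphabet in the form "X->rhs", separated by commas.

  step 1 ⇒ step 2: DBDBDBAC ⇒ AC·DB·AC·DB·AC·DB·DB·CB
    A ↦ DB
    B ↦ DB
    C ↦ CB
    D ↦ AC

A->DB, B->DB, C->CB, D->AC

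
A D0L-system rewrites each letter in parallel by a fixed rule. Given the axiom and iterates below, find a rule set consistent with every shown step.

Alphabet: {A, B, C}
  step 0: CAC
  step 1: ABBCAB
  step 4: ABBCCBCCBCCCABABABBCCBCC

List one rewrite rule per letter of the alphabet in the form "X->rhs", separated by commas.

  step 0 ⇒ step 1: CAC ⇒ AB·BC·AB
    A ↦ BC
    C ↦ AB
    B ↦ C  (constrained at step 1)

A->BC, B->C, C->AB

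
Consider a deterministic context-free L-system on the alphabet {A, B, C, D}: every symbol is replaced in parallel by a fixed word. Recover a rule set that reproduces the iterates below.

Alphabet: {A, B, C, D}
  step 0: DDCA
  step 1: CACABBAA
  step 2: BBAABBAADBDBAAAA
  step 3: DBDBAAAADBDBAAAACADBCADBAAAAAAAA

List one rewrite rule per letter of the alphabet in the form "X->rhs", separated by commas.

A->AA, B->DB, C->BB, D->CA

  step 2 ⇒ step 3: BBAABBAADBDBAAAA ⇒ DB·DB·AA·AA·DB·DB·AA·AA·CA·DB·CA·DB·AA·AA·AA·AA
    A ↦ AA
    B ↦ DB
    D ↦ CA
  step 0 ⇒ step 1: DDCA ⇒ CA·CA·BB·AA
    C ↦ BB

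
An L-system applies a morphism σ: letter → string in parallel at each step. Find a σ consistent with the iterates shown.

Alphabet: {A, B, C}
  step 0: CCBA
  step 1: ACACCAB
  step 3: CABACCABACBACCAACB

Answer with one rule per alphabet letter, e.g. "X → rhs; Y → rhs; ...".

A->B, B->CA, C->AC

  step 0 ⇒ step 1: CCBA ⇒ AC·AC·CA·B
    A ↦ B
    B ↦ CA
    C ↦ AC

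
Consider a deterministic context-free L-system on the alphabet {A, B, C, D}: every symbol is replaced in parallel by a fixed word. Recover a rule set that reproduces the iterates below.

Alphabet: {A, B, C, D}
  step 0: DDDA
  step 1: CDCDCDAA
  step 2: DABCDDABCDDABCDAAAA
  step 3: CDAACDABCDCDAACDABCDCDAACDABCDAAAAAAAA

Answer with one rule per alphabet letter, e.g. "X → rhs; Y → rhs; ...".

  step 2 ⇒ step 3: DABCDDABCDDABCDAAAA ⇒ CD·AA·C·DAB·CD·CD·AA·C·DAB·CD·CD·AA·C·DAB·CD·AA·AA·AA·AA
    A ↦ AA
    B ↦ C
    C ↦ DAB
    D ↦ CD

A->AA, B->C, C->DAB, D->CD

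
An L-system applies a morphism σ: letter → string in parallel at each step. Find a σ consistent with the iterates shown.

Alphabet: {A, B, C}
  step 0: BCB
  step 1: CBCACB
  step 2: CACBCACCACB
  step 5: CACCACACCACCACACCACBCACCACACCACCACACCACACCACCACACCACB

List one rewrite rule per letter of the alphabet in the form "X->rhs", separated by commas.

  step 1 ⇒ step 2: CBCACB ⇒ CA·CB·CA·C·CA·CB
    A ↦ C
    B ↦ CB
    C ↦ CA

A->C, B->CB, C->CA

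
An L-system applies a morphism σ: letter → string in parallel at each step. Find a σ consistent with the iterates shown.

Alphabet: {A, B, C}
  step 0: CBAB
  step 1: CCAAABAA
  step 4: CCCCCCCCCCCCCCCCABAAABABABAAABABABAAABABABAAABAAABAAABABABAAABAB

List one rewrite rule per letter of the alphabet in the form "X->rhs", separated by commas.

  step 0 ⇒ step 1: CBAB ⇒ CC·AA·AB·AA
    A ↦ AB
    B ↦ AA
    C ↦ CC

A->AB, B->AA, C->CC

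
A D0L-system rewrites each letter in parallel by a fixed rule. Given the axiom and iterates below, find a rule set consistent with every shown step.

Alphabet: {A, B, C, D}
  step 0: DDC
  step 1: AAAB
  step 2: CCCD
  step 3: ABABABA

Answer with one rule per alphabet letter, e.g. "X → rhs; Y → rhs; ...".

A->C, B->D, C->AB, D->A

  step 2 ⇒ step 3: CCCD ⇒ AB·AB·AB·A
    C ↦ AB
    D ↦ A
  step 1 ⇒ step 2: AAAB ⇒ C·C·C·D
    A ↦ C
  step 1 ⇒ step 2: AAAB ⇒ C·C·C·D
    B ↦ D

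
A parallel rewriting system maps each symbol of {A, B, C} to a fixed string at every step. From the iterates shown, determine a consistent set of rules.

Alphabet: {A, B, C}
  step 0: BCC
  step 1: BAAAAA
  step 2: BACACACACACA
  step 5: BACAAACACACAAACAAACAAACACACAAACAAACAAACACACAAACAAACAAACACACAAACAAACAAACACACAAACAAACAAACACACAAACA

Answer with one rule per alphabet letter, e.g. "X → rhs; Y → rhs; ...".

A->CA, B->BA, C->AA

  step 1 ⇒ step 2: BAAAAA ⇒ BA·CA·CA·CA·CA·CA
    A ↦ CA
    B ↦ BA
  step 0 ⇒ step 1: BCC ⇒ BA·AA·AA
    C ↦ AA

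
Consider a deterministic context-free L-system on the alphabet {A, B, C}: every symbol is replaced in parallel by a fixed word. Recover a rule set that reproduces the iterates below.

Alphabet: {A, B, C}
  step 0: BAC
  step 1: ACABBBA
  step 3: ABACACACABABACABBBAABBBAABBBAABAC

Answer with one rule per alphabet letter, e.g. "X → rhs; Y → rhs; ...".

A->AB, B->AC, C->BBA

  step 0 ⇒ step 1: BAC ⇒ AC·AB·BBA
    A ↦ AB
    B ↦ AC
    C ↦ BBA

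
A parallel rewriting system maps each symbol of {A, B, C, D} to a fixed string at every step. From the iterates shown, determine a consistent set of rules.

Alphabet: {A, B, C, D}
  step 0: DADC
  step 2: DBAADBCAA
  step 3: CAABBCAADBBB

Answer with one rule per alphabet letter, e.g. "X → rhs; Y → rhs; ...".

A->B, B->AA, C->DB, D->C

  step 2 ⇒ step 3: DBAADBCAA ⇒ C·AA·B·B·C·AA·DB·B·B
    A ↦ B
    B ↦ AA
    C ↦ DB
    D ↦ C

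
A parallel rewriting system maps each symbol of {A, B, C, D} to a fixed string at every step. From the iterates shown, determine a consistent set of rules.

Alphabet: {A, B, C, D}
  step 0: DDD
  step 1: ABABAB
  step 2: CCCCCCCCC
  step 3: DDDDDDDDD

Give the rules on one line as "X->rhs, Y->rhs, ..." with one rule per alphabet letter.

A->C, B->CC, C->D, D->AB

  step 2 ⇒ step 3: CCCCCCCCC ⇒ D·D·D·D·D·D·D·D·D
    C ↦ D
  step 1 ⇒ step 2: ABABAB ⇒ C·CC·C·CC·C·CC
    A ↦ C
  step 1 ⇒ step 2: ABABAB ⇒ C·CC·C·CC·C·CC
    B ↦ CC
  step 0 ⇒ step 1: DDD ⇒ AB·AB·AB
    D ↦ AB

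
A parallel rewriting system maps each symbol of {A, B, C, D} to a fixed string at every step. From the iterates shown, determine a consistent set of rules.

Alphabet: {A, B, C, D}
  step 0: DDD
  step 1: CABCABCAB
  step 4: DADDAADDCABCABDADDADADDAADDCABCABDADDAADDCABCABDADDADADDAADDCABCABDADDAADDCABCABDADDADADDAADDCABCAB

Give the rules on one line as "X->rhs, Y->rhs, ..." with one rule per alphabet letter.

A->ADD, B->A, C->D, D->CAB

  step 0 ⇒ step 1: DDD ⇒ CAB·CAB·CAB
    D ↦ CAB
    A ↦ ADD  (constrained at step 1)
    B ↦ A  (constrained at step 1)
    C ↦ D  (constrained at step 1)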